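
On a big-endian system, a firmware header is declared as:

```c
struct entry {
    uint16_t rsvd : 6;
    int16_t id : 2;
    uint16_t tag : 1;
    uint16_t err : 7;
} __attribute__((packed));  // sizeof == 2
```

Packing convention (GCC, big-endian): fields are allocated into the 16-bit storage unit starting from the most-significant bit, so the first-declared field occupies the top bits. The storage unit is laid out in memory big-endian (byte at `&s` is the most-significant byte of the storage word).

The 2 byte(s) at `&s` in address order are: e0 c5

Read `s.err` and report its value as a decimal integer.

[0]=0xe0 [1]=0xc5 (big-endian) → word 0xe0c5
rsvd:6 @ bit 10 → (0xe0c5>>10)&0x3f = 0x38
id:2 @ bit 8 → (0xe0c5>>8)&0x3 = 0x0
tag:1 @ bit 7 → (0xe0c5>>7)&0x1 = 0x1
err:7 @ bit 0 → (0xe0c5>>0)&0x7f = 0x45  ←

69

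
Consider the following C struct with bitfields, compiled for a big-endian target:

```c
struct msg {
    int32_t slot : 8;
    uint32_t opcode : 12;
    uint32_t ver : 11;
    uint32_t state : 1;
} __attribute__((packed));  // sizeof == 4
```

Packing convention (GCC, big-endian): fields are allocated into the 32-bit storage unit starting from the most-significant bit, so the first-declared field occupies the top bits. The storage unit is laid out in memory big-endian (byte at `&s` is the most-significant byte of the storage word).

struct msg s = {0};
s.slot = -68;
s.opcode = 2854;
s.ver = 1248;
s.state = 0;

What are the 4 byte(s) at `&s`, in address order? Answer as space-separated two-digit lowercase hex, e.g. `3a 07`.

bc b2 69 c0

slot:8 = -68 → 0xbc << 24 → word 0xbc000000
opcode:12 = 2854 → 0xb26 << 12 → word 0xbcb26000
ver:11 = 1248 → 0x4e0 << 1 → word 0xbcb269c0
state:1 = 0 → 0x0 << 0 → word 0xbcb269c0
word = 0xbcb269c0 → big-endian bytes:
  [0]=0xbc  [1]=0xb2  [2]=0x69  [3]=0xc0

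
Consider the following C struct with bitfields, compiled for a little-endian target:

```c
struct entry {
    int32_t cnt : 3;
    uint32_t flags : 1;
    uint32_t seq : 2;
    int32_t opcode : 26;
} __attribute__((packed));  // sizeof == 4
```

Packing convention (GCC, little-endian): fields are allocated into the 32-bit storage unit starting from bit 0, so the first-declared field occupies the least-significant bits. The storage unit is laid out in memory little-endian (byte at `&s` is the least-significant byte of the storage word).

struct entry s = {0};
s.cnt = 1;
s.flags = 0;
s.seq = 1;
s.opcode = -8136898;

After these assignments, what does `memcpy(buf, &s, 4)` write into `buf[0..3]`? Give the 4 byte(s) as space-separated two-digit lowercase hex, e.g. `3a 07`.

cnt:3 = 1 → 0x1 << 0 → word 0x00000001
flags:1 = 0 → 0x0 << 3 → word 0x00000001
seq:2 = 1 → 0x1 << 4 → word 0x00000011
opcode:26 = -8136898 → 0x383d73e << 6 → word 0xe0f5cf91
word = 0xe0f5cf91 → little-endian bytes:
  [0]=0x91  [1]=0xcf  [2]=0xf5  [3]=0xe0

91 cf f5 e0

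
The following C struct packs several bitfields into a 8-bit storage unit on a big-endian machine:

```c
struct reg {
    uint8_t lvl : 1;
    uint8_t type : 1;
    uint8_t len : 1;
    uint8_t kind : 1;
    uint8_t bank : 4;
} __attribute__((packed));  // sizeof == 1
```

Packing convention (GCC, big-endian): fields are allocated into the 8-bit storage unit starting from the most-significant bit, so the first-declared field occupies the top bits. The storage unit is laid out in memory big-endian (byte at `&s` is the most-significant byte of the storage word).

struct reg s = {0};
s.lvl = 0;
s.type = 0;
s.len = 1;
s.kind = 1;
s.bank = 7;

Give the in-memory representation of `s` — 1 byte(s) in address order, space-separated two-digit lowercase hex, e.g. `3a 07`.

37

[7+:1] lvl=0 & 0x1 = 0x0; word=0x00
[6+:1] type=0 & 0x1 = 0x0; word=0x00
[5+:1] len=1 & 0x1 = 0x1; word=0x20
[4+:1] kind=1 & 0x1 = 0x1; word=0x30
[0+:4] bank=7 & 0xf = 0x7; word=0x37
word = 0x37 → big-endian bytes:
  [0]=0x37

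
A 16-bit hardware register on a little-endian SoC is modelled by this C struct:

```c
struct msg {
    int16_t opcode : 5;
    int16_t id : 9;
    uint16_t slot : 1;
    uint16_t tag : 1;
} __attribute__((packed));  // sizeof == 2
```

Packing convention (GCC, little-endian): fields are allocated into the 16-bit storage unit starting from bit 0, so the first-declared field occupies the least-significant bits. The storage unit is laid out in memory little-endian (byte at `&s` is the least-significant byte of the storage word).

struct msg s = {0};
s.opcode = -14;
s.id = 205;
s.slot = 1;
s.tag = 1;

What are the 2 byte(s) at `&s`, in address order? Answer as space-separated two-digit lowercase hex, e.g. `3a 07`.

b2 d9

opcode (5b) val=-14 bits=0x12 at bit 0: 0x0012
id (9b) val=205 bits=0xcd at bit 5: 0x19b2
slot (1b) val=1 bits=0x1 at bit 14: 0x59b2
tag (1b) val=1 bits=0x1 at bit 15: 0xd9b2
word = 0xd9b2 → little-endian bytes:
  [0]=0xb2  [1]=0xd9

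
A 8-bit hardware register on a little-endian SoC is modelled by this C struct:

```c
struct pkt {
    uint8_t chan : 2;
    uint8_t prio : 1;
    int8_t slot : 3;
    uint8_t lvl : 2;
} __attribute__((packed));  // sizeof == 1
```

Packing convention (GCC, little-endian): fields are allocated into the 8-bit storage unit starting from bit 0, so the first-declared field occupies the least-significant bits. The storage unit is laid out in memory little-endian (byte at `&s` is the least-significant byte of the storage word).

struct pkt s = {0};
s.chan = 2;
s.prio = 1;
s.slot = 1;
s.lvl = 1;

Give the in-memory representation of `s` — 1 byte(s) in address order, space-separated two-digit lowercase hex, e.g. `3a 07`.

chan:2 = 2 → 0x2 << 0 → word 0x02
prio:1 = 1 → 0x1 << 2 → word 0x06
slot:3 = 1 → 0x1 << 3 → word 0x0e
lvl:2 = 1 → 0x1 << 6 → word 0x4e
word = 0x4e → little-endian bytes:
  [0]=0x4e

4e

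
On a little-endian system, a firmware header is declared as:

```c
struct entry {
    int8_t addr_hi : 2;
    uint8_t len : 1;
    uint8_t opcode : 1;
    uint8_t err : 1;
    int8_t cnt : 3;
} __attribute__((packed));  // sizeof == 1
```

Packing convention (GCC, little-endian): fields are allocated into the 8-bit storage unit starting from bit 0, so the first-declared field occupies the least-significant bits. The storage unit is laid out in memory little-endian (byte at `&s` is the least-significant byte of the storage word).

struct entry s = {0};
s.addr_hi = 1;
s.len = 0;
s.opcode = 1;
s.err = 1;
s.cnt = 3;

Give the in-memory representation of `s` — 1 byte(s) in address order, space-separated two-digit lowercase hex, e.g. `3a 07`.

addr_hi:2 = 1 → 0x1 << 0 → word 0x01
len:1 = 0 → 0x0 << 2 → word 0x01
opcode:1 = 1 → 0x1 << 3 → word 0x09
err:1 = 1 → 0x1 << 4 → word 0x19
cnt:3 = 3 → 0x3 << 5 → word 0x79
word = 0x79 → little-endian bytes:
  [0]=0x79

79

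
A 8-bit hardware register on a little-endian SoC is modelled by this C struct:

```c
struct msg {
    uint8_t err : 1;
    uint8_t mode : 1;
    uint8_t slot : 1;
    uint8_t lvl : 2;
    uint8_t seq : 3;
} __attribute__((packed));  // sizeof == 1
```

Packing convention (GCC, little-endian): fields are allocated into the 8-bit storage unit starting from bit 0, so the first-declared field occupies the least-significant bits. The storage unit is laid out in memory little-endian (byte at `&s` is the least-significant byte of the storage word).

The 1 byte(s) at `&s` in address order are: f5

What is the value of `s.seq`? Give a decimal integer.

[0]=0xf5 (little-endian) → word 0xf5
err:1 @ bit 0 → (0xf5>>0)&0x1 = 0x1
mode:1 @ bit 1 → (0xf5>>1)&0x1 = 0x0
slot:1 @ bit 2 → (0xf5>>2)&0x1 = 0x1
lvl:2 @ bit 3 → (0xf5>>3)&0x3 = 0x2
seq:3 @ bit 5 → (0xf5>>5)&0x7 = 0x7  ←

7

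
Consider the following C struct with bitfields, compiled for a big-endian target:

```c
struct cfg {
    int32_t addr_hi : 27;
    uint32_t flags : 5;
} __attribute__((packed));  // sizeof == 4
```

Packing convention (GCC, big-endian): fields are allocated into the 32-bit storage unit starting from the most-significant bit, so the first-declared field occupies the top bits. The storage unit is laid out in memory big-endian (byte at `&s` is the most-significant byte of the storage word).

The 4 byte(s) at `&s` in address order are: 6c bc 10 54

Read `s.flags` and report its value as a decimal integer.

20

[0]=0x6c [1]=0xbc [2]=0x10 [3]=0x54 (big-endian) → word 0x6cbc1054
addr_hi:27 @ bit 5 → (0x6cbc1054>>5)&0x7ffffff = 0x365e082
flags:5 @ bit 0 → (0x6cbc1054>>0)&0x1f = 0x14  ←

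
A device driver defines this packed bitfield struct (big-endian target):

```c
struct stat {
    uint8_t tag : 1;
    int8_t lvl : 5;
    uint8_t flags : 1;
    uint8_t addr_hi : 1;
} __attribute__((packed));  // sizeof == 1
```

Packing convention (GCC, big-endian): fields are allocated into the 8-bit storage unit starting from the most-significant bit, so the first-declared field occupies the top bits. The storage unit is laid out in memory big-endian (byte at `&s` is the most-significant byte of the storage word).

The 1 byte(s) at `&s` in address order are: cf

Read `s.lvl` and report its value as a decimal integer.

-13

[0]=0xcf (big-endian) → word 0xcf
tag:1 @ bit 7 → (0xcf>>7)&0x1 = 0x1
lvl:5 @ bit 2 → (0xcf>>2)&0x1f = 0x13  ←
flags:1 @ bit 1 → (0xcf>>1)&0x1 = 0x1
addr_hi:1 @ bit 0 → (0xcf>>0)&0x1 = 0x1
lvl signed 5b, MSB=1: 19 - 32 = -13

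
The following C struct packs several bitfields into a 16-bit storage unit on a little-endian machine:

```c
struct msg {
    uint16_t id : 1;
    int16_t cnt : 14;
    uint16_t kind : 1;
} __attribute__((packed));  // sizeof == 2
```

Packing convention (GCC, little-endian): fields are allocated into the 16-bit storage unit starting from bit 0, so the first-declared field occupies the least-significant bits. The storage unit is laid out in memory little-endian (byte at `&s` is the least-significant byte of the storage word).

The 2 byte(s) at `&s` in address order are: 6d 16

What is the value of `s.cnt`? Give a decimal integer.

2870

[0]=0x6d [1]=0x16 (little-endian) → word 0x166d
id [0+:1] = (word>>0) & 0x1 = 1
cnt [1+:14] = (word>>1) & 0x3fff = 2870  ←
kind [15+:1] = (word>>15) & 0x1 = 0
cnt signed 14b, MSB=0: value = 2870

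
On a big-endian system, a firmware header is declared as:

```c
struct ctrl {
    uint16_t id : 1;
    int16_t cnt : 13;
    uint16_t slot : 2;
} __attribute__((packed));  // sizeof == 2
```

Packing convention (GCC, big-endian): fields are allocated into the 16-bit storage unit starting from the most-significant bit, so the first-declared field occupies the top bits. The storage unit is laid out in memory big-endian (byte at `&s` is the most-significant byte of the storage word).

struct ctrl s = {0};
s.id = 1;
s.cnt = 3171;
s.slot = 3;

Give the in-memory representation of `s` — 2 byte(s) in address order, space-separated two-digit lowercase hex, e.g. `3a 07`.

b1 8f

id (1b) val=1 bits=0x1 at bit 15: 0x8000
cnt (13b) val=3171 bits=0xc63 at bit 2: 0xb18c
slot (2b) val=3 bits=0x3 at bit 0: 0xb18f
word = 0xb18f → big-endian bytes:
  [0]=0xb1  [1]=0x8f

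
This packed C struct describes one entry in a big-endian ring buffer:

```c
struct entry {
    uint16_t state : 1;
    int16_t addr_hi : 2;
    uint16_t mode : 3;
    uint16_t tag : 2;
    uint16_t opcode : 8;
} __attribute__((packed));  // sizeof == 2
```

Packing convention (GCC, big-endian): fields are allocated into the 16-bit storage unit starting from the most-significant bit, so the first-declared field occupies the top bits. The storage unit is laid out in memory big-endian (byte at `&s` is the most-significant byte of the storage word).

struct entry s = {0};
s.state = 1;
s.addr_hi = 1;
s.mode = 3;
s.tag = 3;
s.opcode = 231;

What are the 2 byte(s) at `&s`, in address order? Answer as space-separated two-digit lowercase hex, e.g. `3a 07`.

af e7

state:1 = 1 → 0x1 << 15 → word 0x8000
addr_hi:2 = 1 → 0x1 << 13 → word 0xa000
mode:3 = 3 → 0x3 << 10 → word 0xac00
tag:2 = 3 → 0x3 << 8 → word 0xaf00
opcode:8 = 231 → 0xe7 << 0 → word 0xafe7
word = 0xafe7 → big-endian bytes:
  [0]=0xaf  [1]=0xe7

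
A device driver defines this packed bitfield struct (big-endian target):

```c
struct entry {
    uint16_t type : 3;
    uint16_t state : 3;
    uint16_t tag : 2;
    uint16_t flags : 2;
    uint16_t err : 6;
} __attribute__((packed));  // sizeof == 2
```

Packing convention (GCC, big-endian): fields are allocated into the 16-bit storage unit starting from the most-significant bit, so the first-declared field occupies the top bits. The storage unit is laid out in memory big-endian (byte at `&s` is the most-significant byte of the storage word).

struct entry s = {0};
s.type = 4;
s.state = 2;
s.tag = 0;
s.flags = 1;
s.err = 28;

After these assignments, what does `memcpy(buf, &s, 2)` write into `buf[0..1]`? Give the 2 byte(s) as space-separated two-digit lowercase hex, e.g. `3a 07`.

type:3 = 4 → 0x4 << 13 → word 0x8000
state:3 = 2 → 0x2 << 10 → word 0x8800
tag:2 = 0 → 0x0 << 8 → word 0x8800
flags:2 = 1 → 0x1 << 6 → word 0x8840
err:6 = 28 → 0x1c << 0 → word 0x885c
word = 0x885c → big-endian bytes:
  [0]=0x88  [1]=0x5c

88 5c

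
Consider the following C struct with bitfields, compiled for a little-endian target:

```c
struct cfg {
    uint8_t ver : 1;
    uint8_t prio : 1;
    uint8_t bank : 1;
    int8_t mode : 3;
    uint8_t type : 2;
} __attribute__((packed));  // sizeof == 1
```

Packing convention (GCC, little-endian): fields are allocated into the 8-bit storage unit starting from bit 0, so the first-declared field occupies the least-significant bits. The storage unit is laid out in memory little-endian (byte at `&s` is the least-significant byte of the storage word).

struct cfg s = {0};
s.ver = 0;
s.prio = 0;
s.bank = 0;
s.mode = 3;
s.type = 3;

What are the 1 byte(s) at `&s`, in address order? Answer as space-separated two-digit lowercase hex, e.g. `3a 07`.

ver:1 = 0 → 0x0 << 0 → word 0x00
prio:1 = 0 → 0x0 << 1 → word 0x00
bank:1 = 0 → 0x0 << 2 → word 0x00
mode:3 = 3 → 0x3 << 3 → word 0x18
type:2 = 3 → 0x3 << 6 → word 0xd8
word = 0xd8 → little-endian bytes:
  [0]=0xd8

d8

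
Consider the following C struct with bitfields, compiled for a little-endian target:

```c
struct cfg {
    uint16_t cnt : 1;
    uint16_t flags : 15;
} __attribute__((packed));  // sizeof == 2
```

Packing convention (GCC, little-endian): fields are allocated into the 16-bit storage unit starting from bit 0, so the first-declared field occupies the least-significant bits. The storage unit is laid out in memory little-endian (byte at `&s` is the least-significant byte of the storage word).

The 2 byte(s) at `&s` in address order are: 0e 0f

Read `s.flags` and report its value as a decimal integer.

[0]=0x0e [1]=0x0f (little-endian) → word 0x0f0e
cnt [0+:1] = (word>>0) & 0x1 = 0
flags [1+:15] = (word>>1) & 0x7fff = 1927  ←

1927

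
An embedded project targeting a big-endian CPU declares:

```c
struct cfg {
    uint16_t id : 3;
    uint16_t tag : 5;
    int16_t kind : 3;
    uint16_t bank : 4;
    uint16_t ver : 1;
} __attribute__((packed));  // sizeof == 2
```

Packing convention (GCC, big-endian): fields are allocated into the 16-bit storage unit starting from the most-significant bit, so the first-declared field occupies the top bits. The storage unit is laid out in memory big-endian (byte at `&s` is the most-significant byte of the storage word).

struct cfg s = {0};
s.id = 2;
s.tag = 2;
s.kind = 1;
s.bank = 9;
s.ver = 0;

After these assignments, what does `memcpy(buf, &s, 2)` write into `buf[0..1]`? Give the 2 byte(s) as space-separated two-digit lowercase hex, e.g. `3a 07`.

[13+:3] id=2 & 0x7 = 0x2; word=0x4000
[8+:5] tag=2 & 0x1f = 0x2; word=0x4200
[5+:3] kind=1 & 0x7 = 0x1; word=0x4220
[1+:4] bank=9 & 0xf = 0x9; word=0x4232
[0+:1] ver=0 & 0x1 = 0x0; word=0x4232
word = 0x4232 → big-endian bytes:
  [0]=0x42  [1]=0x32

42 32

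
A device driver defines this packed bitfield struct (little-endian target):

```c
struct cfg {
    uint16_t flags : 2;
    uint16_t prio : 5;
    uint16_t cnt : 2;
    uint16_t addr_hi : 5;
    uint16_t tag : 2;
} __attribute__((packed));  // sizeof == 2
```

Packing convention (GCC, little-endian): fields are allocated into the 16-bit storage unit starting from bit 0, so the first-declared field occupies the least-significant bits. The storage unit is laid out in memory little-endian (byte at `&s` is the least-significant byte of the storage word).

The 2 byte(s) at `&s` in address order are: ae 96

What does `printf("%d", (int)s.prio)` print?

[0]=0xae [1]=0x96 (little-endian) → word 0x96ae
flags:2 @ bit 0 → (0x96ae>>0)&0x3 = 0x2
prio:5 @ bit 2 → (0x96ae>>2)&0x1f = 0xb  ←
cnt:2 @ bit 7 → (0x96ae>>7)&0x3 = 0x1
addr_hi:5 @ bit 9 → (0x96ae>>9)&0x1f = 0xb
tag:2 @ bit 14 → (0x96ae>>14)&0x3 = 0x2

11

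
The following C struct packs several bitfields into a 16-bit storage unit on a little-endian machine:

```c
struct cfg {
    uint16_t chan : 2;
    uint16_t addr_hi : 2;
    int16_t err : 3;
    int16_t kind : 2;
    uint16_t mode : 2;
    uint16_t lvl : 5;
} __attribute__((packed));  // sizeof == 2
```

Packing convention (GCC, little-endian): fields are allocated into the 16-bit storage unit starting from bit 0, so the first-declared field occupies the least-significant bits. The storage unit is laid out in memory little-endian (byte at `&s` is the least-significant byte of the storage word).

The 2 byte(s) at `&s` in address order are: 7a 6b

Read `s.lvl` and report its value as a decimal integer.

[0]=0x7a [1]=0x6b (little-endian) → word 0x6b7a
chan:2 @ bit 0 → (0x6b7a>>0)&0x3 = 0x2
addr_hi:2 @ bit 2 → (0x6b7a>>2)&0x3 = 0x2
err:3 @ bit 4 → (0x6b7a>>4)&0x7 = 0x7
kind:2 @ bit 7 → (0x6b7a>>7)&0x3 = 0x2
mode:2 @ bit 9 → (0x6b7a>>9)&0x3 = 0x1
lvl:5 @ bit 11 → (0x6b7a>>11)&0x1f = 0xd  ←

13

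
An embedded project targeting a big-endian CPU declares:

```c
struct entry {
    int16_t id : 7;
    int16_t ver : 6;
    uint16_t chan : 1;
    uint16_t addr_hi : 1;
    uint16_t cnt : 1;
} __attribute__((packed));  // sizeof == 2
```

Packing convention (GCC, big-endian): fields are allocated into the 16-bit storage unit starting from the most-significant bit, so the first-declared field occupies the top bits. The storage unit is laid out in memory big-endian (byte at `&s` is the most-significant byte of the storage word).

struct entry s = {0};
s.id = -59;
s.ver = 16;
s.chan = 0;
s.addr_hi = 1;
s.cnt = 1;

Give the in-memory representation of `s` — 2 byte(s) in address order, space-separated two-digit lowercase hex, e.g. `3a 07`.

8a 83

[9+:7] id=-59 & 0x7f = 0x45; word=0x8a00
[3+:6] ver=16 & 0x3f = 0x10; word=0x8a80
[2+:1] chan=0 & 0x1 = 0x0; word=0x8a80
[1+:1] addr_hi=1 & 0x1 = 0x1; word=0x8a82
[0+:1] cnt=1 & 0x1 = 0x1; word=0x8a83
word = 0x8a83 → big-endian bytes:
  [0]=0x8a  [1]=0x83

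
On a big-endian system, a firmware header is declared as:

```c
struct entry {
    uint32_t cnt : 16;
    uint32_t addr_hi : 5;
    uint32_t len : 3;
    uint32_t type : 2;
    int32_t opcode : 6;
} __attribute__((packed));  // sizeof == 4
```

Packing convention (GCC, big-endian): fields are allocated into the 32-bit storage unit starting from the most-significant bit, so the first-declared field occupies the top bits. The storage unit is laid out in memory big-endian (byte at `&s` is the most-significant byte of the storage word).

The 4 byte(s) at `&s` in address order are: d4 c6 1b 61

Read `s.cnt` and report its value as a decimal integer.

[0]=0xd4 [1]=0xc6 [2]=0x1b [3]=0x61 (big-endian) → word 0xd4c61b61
cnt:16 @ bit 16 → (0xd4c61b61>>16)&0xffff = 0xd4c6  ←
addr_hi:5 @ bit 11 → (0xd4c61b61>>11)&0x1f = 0x3
len:3 @ bit 8 → (0xd4c61b61>>8)&0x7 = 0x3
type:2 @ bit 6 → (0xd4c61b61>>6)&0x3 = 0x1
opcode:6 @ bit 0 → (0xd4c61b61>>0)&0x3f = 0x21

54470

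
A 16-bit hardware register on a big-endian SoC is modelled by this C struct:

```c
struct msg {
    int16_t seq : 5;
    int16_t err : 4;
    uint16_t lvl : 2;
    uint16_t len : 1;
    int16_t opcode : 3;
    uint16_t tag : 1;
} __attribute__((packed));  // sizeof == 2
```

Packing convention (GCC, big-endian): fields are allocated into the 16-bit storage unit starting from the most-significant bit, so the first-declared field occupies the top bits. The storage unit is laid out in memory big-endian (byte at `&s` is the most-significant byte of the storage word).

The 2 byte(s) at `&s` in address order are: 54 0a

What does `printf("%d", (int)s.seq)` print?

[0]=0x54 [1]=0x0a (big-endian) → word 0x540a
seq [11+:5] = (word>>11) & 0x1f = 10  ←
err [7+:4] = (word>>7) & 0xf = 8
lvl [5+:2] = (word>>5) & 0x3 = 0
len [4+:1] = (word>>4) & 0x1 = 0
opcode [1+:3] = (word>>1) & 0x7 = 5
tag [0+:1] = (word>>0) & 0x1 = 0
seq signed 5b, MSB=0: value = 10

10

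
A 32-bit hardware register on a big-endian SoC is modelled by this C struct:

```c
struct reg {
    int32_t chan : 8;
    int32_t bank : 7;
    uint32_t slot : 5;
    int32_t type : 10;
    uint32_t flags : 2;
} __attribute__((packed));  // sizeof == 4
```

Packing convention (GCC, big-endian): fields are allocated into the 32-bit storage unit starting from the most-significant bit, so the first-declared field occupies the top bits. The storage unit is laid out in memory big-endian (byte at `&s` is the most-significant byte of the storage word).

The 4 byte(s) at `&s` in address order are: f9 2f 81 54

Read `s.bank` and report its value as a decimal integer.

23

[0]=0xf9 [1]=0x2f [2]=0x81 [3]=0x54 (big-endian) → word 0xf92f8154
chan [24+:8] = (word>>24) & 0xff = 249
bank [17+:7] = (word>>17) & 0x7f = 23  ←
slot [12+:5] = (word>>12) & 0x1f = 24
type [2+:10] = (word>>2) & 0x3ff = 85
flags [0+:2] = (word>>0) & 0x3 = 0
bank signed 7b, MSB=0: value = 23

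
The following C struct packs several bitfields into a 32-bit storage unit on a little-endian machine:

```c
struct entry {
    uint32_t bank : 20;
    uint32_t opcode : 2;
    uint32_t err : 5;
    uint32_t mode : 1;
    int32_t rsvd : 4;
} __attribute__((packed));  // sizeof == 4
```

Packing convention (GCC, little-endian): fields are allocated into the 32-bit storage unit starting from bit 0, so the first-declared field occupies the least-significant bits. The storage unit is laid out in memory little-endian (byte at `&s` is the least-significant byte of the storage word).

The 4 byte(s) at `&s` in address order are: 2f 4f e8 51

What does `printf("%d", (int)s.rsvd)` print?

[0]=0x2f [1]=0x4f [2]=0xe8 [3]=0x51 (little-endian) → word 0x51e84f2f
bank:20 @ bit 0 → (0x51e84f2f>>0)&0xfffff = 0x84f2f
opcode:2 @ bit 20 → (0x51e84f2f>>20)&0x3 = 0x2
err:5 @ bit 22 → (0x51e84f2f>>22)&0x1f = 0x7
mode:1 @ bit 27 → (0x51e84f2f>>27)&0x1 = 0x0
rsvd:4 @ bit 28 → (0x51e84f2f>>28)&0xf = 0x5  ←
rsvd signed 4b, MSB=0: value = 5

5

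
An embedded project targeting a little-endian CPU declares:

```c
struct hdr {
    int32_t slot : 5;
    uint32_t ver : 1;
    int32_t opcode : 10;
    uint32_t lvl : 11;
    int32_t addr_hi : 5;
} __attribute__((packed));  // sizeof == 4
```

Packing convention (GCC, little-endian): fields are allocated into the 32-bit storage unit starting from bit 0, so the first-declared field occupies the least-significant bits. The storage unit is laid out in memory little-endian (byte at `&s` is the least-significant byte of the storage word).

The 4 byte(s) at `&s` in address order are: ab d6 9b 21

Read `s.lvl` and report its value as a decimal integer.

411

[0]=0xab [1]=0xd6 [2]=0x9b [3]=0x21 (little-endian) → word 0x219bd6ab
slot:5 @ bit 0 → (0x219bd6ab>>0)&0x1f = 0xb
ver:1 @ bit 5 → (0x219bd6ab>>5)&0x1 = 0x1
opcode:10 @ bit 6 → (0x219bd6ab>>6)&0x3ff = 0x35a
lvl:11 @ bit 16 → (0x219bd6ab>>16)&0x7ff = 0x19b  ←
addr_hi:5 @ bit 27 → (0x219bd6ab>>27)&0x1f = 0x4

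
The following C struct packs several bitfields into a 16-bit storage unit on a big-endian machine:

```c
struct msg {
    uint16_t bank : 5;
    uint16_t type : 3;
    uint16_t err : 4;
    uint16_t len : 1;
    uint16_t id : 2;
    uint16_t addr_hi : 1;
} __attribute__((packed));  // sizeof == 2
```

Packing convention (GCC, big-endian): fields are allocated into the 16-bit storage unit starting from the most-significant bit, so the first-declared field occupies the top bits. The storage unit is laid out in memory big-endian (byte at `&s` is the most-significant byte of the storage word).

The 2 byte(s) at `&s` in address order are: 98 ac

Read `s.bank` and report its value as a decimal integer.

[0]=0x98 [1]=0xac (big-endian) → word 0x98ac
bank [11+:5] = (word>>11) & 0x1f = 19  ←
type [8+:3] = (word>>8) & 0x7 = 0
err [4+:4] = (word>>4) & 0xf = 10
len [3+:1] = (word>>3) & 0x1 = 1
id [1+:2] = (word>>1) & 0x3 = 2
addr_hi [0+:1] = (word>>0) & 0x1 = 0

19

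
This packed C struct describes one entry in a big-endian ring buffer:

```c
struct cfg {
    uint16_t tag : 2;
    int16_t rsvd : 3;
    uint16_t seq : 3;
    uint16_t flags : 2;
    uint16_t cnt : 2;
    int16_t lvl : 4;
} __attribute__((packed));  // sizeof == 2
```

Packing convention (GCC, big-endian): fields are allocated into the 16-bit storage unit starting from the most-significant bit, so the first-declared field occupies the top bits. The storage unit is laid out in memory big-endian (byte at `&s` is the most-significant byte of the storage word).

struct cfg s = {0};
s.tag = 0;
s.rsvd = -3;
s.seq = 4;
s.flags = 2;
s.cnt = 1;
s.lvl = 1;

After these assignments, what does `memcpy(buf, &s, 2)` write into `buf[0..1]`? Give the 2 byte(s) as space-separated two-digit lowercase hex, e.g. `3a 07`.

[14+:2] tag=0 & 0x3 = 0x0; word=0x0000
[11+:3] rsvd=-3 & 0x7 = 0x5; word=0x2800
[8+:3] seq=4 & 0x7 = 0x4; word=0x2c00
[6+:2] flags=2 & 0x3 = 0x2; word=0x2c80
[4+:2] cnt=1 & 0x3 = 0x1; word=0x2c90
[0+:4] lvl=1 & 0xf = 0x1; word=0x2c91
word = 0x2c91 → big-endian bytes:
  [0]=0x2c  [1]=0x91

2c 91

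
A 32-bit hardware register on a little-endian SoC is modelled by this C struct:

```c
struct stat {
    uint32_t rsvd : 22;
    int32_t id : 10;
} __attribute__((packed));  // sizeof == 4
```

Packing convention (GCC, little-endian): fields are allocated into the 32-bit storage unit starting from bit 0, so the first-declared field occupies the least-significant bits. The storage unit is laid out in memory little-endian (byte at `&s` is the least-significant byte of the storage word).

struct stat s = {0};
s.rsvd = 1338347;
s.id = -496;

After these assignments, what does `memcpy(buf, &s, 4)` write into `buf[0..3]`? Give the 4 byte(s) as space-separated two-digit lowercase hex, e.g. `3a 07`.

rsvd (22b) val=1338347 bits=0x146beb at bit 0: 0x00146beb
id (10b) val=-496 bits=0x210 at bit 22: 0x84146beb
word = 0x84146beb → little-endian bytes:
  [0]=0xeb  [1]=0x6b  [2]=0x14  [3]=0x84

eb 6b 14 84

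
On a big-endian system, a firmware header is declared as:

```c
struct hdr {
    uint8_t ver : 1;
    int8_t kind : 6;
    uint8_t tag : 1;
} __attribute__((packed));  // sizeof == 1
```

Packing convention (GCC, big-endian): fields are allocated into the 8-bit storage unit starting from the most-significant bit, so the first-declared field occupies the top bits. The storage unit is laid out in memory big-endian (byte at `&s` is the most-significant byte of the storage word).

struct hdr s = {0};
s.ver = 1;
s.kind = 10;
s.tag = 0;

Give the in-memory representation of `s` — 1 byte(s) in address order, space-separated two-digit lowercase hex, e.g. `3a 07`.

ver:1 = 1 → 0x1 << 7 → word 0x80
kind:6 = 10 → 0xa << 1 → word 0x94
tag:1 = 0 → 0x0 << 0 → word 0x94
word = 0x94 → big-endian bytes:
  [0]=0x94

94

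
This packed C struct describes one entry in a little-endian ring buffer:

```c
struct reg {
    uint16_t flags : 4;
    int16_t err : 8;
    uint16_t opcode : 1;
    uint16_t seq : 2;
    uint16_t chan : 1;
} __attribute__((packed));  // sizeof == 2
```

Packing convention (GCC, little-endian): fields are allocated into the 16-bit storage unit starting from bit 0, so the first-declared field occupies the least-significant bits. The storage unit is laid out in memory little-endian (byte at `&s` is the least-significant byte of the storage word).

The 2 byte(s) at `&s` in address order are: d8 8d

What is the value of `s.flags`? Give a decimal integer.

[0]=0xd8 [1]=0x8d (little-endian) → word 0x8dd8
flags:4 @ bit 0 → (0x8dd8>>0)&0xf = 0x8  ←
err:8 @ bit 4 → (0x8dd8>>4)&0xff = 0xdd
opcode:1 @ bit 12 → (0x8dd8>>12)&0x1 = 0x0
seq:2 @ bit 13 → (0x8dd8>>13)&0x3 = 0x0
chan:1 @ bit 15 → (0x8dd8>>15)&0x1 = 0x1

8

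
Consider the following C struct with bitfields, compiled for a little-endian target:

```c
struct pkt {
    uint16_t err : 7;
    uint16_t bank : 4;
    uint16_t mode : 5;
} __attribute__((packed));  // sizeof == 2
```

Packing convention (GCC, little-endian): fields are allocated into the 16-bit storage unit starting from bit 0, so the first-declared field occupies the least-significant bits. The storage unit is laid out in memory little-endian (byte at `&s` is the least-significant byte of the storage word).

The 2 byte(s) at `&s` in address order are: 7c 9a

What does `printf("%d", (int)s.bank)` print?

[0]=0x7c [1]=0x9a (little-endian) → word 0x9a7c
err:7 @ bit 0 → (0x9a7c>>0)&0x7f = 0x7c
bank:4 @ bit 7 → (0x9a7c>>7)&0xf = 0x4  ←
mode:5 @ bit 11 → (0x9a7c>>11)&0x1f = 0x13

4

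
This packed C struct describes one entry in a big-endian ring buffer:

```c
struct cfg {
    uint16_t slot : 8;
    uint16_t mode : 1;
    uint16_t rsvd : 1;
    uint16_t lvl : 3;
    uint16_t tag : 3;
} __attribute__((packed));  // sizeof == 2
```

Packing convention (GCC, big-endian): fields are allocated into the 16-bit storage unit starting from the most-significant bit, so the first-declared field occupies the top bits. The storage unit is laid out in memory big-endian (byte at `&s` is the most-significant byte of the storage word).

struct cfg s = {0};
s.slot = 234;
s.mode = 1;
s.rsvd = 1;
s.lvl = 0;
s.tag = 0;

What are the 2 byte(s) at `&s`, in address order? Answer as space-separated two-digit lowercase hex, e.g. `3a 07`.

ea c0

slot:8 = 234 → 0xea << 8 → word 0xea00
mode:1 = 1 → 0x1 << 7 → word 0xea80
rsvd:1 = 1 → 0x1 << 6 → word 0xeac0
lvl:3 = 0 → 0x0 << 3 → word 0xeac0
tag:3 = 0 → 0x0 << 0 → word 0xeac0
word = 0xeac0 → big-endian bytes:
  [0]=0xea  [1]=0xc0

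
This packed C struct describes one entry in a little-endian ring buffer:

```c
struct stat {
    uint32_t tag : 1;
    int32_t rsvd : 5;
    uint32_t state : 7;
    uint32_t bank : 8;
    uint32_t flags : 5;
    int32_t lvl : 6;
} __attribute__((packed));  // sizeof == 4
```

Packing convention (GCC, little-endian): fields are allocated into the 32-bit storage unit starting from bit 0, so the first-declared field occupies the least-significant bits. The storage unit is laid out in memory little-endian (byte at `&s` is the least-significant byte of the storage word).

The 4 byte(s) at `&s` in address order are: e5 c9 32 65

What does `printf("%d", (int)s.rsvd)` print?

[0]=0xe5 [1]=0xc9 [2]=0x32 [3]=0x65 (little-endian) → word 0x6532c9e5
tag [0+:1] = (word>>0) & 0x1 = 1
rsvd [1+:5] = (word>>1) & 0x1f = 18  ←
state [6+:7] = (word>>6) & 0x7f = 39
bank [13+:8] = (word>>13) & 0xff = 150
flags [21+:5] = (word>>21) & 0x1f = 9
lvl [26+:6] = (word>>26) & 0x3f = 25
rsvd signed 5b, MSB=1: 18 - 32 = -14

-14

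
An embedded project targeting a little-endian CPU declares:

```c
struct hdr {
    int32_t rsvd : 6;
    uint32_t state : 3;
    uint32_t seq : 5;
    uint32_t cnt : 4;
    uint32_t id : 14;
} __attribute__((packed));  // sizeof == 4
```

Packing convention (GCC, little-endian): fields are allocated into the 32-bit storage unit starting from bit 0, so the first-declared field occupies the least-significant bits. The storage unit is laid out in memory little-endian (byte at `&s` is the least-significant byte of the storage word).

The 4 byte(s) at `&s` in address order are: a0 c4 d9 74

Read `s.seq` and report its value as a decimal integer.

2

[0]=0xa0 [1]=0xc4 [2]=0xd9 [3]=0x74 (little-endian) → word 0x74d9c4a0
rsvd [0+:6] = (word>>0) & 0x3f = 32
state [6+:3] = (word>>6) & 0x7 = 2
seq [9+:5] = (word>>9) & 0x1f = 2  ←
cnt [14+:4] = (word>>14) & 0xf = 7
id [18+:14] = (word>>18) & 0x3fff = 7478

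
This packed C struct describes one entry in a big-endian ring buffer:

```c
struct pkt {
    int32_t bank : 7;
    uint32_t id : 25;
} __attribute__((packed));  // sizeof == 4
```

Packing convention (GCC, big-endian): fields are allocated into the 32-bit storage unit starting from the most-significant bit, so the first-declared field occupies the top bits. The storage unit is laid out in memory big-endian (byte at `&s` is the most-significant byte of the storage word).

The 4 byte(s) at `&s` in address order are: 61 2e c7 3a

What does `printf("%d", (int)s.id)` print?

[0]=0x61 [1]=0x2e [2]=0xc7 [3]=0x3a (big-endian) → word 0x612ec73a
bank:7 @ bit 25 → (0x612ec73a>>25)&0x7f = 0x30
id:25 @ bit 0 → (0x612ec73a>>0)&0x1ffffff = 0x12ec73a  ←

19842874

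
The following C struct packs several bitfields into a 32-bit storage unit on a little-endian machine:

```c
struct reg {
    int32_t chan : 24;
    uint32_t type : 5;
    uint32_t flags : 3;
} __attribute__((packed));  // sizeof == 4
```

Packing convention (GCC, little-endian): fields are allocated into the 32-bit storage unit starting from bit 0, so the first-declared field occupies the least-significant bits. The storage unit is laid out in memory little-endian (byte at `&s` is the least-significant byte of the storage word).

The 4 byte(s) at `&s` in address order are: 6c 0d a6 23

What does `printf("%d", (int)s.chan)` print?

[0]=0x6c [1]=0x0d [2]=0xa6 [3]=0x23 (little-endian) → word 0x23a60d6c
chan [0+:24] = (word>>0) & 0xffffff = 10882412  ←
type [24+:5] = (word>>24) & 0x1f = 3
flags [29+:3] = (word>>29) & 0x7 = 1
chan signed 24b, MSB=1: 10882412 - 16777216 = -5894804

-5894804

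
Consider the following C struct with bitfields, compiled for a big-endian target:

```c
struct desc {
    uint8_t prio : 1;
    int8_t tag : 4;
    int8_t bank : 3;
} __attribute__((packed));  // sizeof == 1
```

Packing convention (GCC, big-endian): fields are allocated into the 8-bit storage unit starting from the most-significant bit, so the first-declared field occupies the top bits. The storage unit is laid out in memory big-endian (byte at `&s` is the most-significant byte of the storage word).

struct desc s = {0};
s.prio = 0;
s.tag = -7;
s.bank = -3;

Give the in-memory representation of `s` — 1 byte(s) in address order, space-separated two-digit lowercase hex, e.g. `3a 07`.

4d

prio (1b) val=0 bits=0x0 at bit 7: 0x00
tag (4b) val=-7 bits=0x9 at bit 3: 0x48
bank (3b) val=-3 bits=0x5 at bit 0: 0x4d
word = 0x4d → big-endian bytes:
  [0]=0x4d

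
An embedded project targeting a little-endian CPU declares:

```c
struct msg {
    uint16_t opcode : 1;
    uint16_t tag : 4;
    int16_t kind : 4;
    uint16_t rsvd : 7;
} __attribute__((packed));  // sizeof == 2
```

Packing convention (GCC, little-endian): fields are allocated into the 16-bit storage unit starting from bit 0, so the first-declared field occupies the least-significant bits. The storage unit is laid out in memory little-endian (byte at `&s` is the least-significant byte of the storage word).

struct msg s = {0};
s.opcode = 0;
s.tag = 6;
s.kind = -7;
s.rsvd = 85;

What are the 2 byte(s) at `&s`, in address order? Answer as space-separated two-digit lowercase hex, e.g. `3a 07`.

opcode:1 = 0 → 0x0 << 0 → word 0x0000
tag:4 = 6 → 0x6 << 1 → word 0x000c
kind:4 = -7 → 0x9 << 5 → word 0x012c
rsvd:7 = 85 → 0x55 << 9 → word 0xab2c
word = 0xab2c → little-endian bytes:
  [0]=0x2c  [1]=0xab

2c ab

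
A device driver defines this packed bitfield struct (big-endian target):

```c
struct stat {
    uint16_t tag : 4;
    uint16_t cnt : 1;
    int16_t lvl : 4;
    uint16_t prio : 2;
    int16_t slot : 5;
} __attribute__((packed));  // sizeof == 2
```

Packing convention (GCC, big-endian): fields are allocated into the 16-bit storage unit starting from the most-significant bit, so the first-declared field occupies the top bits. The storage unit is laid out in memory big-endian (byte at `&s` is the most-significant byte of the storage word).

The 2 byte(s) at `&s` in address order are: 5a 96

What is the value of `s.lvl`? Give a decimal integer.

[0]=0x5a [1]=0x96 (big-endian) → word 0x5a96
tag:4 @ bit 12 → (0x5a96>>12)&0xf = 0x5
cnt:1 @ bit 11 → (0x5a96>>11)&0x1 = 0x1
lvl:4 @ bit 7 → (0x5a96>>7)&0xf = 0x5  ←
prio:2 @ bit 5 → (0x5a96>>5)&0x3 = 0x0
slot:5 @ bit 0 → (0x5a96>>0)&0x1f = 0x16
lvl signed 4b, MSB=0: value = 5

5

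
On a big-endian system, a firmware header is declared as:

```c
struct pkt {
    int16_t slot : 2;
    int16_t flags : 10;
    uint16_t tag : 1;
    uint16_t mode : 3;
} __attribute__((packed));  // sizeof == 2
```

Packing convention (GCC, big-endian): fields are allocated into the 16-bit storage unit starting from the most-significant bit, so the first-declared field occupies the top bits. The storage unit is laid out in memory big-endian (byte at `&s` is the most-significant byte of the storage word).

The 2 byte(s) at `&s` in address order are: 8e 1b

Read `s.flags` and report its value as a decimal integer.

225

[0]=0x8e [1]=0x1b (big-endian) → word 0x8e1b
slot:2 @ bit 14 → (0x8e1b>>14)&0x3 = 0x2
flags:10 @ bit 4 → (0x8e1b>>4)&0x3ff = 0xe1  ←
tag:1 @ bit 3 → (0x8e1b>>3)&0x1 = 0x1
mode:3 @ bit 0 → (0x8e1b>>0)&0x7 = 0x3
flags signed 10b, MSB=0: value = 225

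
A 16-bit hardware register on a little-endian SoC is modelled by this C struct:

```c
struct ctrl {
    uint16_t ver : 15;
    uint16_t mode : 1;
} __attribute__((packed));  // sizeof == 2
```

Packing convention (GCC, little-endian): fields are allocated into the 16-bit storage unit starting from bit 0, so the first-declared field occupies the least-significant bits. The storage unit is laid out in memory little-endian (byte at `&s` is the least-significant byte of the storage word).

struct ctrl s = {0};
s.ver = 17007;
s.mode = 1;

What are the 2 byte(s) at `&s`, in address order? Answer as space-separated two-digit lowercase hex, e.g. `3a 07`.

ver:15 = 17007 → 0x426f << 0 → word 0x426f
mode:1 = 1 → 0x1 << 15 → word 0xc26f
word = 0xc26f → little-endian bytes:
  [0]=0x6f  [1]=0xc2

6f c2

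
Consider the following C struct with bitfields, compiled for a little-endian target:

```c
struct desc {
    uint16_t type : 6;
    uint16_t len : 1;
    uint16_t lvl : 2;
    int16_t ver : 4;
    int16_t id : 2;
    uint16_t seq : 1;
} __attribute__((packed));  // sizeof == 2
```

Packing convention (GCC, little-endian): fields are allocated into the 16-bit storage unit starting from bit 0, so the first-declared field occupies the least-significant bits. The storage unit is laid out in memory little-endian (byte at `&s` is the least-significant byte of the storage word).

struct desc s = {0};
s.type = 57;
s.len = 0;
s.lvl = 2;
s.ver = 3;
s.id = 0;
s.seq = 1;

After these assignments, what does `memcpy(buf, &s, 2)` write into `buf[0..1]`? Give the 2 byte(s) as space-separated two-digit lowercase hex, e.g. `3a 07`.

[0+:6] type=57 & 0x3f = 0x39; word=0x0039
[6+:1] len=0 & 0x1 = 0x0; word=0x0039
[7+:2] lvl=2 & 0x3 = 0x2; word=0x0139
[9+:4] ver=3 & 0xf = 0x3; word=0x0739
[13+:2] id=0 & 0x3 = 0x0; word=0x0739
[15+:1] seq=1 & 0x1 = 0x1; word=0x8739
word = 0x8739 → little-endian bytes:
  [0]=0x39  [1]=0x87

39 87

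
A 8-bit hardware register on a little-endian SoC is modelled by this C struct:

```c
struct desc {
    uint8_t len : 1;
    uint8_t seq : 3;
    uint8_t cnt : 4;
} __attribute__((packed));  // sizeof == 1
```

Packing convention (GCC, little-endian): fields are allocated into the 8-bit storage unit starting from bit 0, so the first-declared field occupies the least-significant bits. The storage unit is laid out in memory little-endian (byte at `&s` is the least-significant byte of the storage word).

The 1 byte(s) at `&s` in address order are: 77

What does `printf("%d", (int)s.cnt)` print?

7

[0]=0x77 (little-endian) → word 0x77
len:1 @ bit 0 → (0x77>>0)&0x1 = 0x1
seq:3 @ bit 1 → (0x77>>1)&0x7 = 0x3
cnt:4 @ bit 4 → (0x77>>4)&0xf = 0x7  ←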